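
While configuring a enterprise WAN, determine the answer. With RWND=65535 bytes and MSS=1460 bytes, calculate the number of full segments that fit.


Given: RWND = 65535 bytes, MSS = 1460 bytes
Full segments = floor(RWND / MSS)
Full segments = floor(65535 / 1460)
Full segments = floor(44.887) = 44

44


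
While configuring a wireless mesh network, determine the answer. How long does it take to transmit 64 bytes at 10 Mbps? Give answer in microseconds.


Given: packet = 64 bytes, bandwidth = 10 Mbps
Packet in bits = 64 * 8 = 512 bits
Bandwidth = 10 * 10^6 = 10000000 bps
Time = 512 / 10000000 seconds
Time in us = 512 * 10^6 / 10000000 = 51.2

51.2


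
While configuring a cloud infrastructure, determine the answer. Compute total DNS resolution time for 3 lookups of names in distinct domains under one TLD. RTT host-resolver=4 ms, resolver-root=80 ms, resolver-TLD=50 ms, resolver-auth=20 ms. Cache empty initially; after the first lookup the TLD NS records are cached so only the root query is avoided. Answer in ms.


Lookup 1 (cold cache): local + root + TLD + auth = 4 + 80 + 50 + 20 = 154 ms
Lookups 2..3 (TLD NS cached -> skip root; new domain -> still ask TLD and auth): local + TLD + auth = 4 + 50 + 20 = 74 ms each
Remaining 2 lookups: 2 * 74 = 148 ms
Total = 154 + 148 = 302 ms

302


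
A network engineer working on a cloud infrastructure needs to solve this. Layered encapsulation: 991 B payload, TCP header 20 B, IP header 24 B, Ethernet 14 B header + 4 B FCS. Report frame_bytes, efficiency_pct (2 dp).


TCP segment = 991 + 20 = 1011 B
IP packet = 1011 + 24 = 1035 B
Ethernet frame = 1035 + 14 + 4 = 1053 B
Efficiency = app / frame = 991 / 1053 = 0.941121 = 94.1121% -> 94.11% (2 dp)

1053, 94.11


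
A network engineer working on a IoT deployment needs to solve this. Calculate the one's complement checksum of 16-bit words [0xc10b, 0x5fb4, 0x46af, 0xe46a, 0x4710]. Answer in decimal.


Given words: [0xc10b, 0x5fb4, 0x46af, 0xe46a, 0x4710]
Step 1: Sum all words
Raw sum = 49419 + 24500 + 18095 + 58474 + 18192 = 168680
Step 2: Fold carry: (37608 + 2) = 37610
One's complement = ~37610 & 0xFFFF = 27925

27925


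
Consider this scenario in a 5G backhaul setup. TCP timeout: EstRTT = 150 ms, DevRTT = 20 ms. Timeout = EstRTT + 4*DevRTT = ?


Given: EstRTT = 150 ms, DevRTT = 20 ms
Timeout = EstRTT + 4 * DevRTT
4 * DevRTT = 4 * 20 = 80
Timeout = 150 + 80 = 230 ms

230


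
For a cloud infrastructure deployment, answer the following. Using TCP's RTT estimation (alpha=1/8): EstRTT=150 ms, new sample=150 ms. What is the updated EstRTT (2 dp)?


Given: EstRTT = 150 ms, SampleRTT = 150 ms, alpha = 1/8
New EstRTT = (1 - alpha) * EstRTT + alpha * SampleRTT
(7/8) * 150 = 131.25
(1/8) * 150 = 18.75
New EstRTT = 131.25 + 18.75 = 150 ms -> 150.00 ms (2 dp)

150.00


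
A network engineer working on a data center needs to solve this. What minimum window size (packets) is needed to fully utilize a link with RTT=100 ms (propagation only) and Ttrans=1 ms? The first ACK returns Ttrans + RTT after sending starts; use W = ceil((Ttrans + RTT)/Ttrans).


Given: Ttrans = 1 ms, RTT = 100 ms (= 2 * Tprop, Tprop = 50 ms)
Time until first ACK returns = Ttrans + RTT = 1 + 100 = 101 ms
Need W * Ttrans >= Ttrans + RTT  ->  W >= (Ttrans + RTT) / Ttrans
(Ttrans + RTT) / Ttrans = 101 / 1 = 101
W_min = ceil(101) = 101

101


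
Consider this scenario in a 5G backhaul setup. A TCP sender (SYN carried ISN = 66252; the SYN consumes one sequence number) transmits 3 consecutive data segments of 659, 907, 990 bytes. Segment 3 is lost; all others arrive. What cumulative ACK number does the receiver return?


SYN uses sequence number 66252; first data byte = ISN + 1 = 66253.
Segment 1: SEQ = 66253, len = 659 B, covers [66253, 66911]
Segment 2: SEQ = 66912, len = 907 B, covers [66912, 67818]
Segment 3: SEQ = 67819, len = 990 B, covers [67819, 68808] [LOST]
In-order data received: bytes [66253, 67818] (segments 1..2).
Segment 3 missing -> gap begins at byte 67819.
Cumulative ACK = next expected in-order byte = 66253 + 659 + 907 = 67819

67819


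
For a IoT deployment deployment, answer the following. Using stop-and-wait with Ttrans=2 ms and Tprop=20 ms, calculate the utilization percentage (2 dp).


Given: Ttrans = 2 ms, Tprop = 20 ms
RTT = 2 * Tprop = 2 * 20 = 40 ms
U = Ttrans / (Ttrans + RTT)
U = 2 / (2 + 40)
U = 2 / 42 = 0.047619
U% = 4.76%

4.76


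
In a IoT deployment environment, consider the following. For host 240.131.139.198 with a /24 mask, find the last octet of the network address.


Given: IP = 240.131.139.198, prefix = /24
Subnet mask = 255.255.255.0
Last octet of IP: 198
Last octet of mask: 0
Network last octet = 198 AND 0 = 0

0


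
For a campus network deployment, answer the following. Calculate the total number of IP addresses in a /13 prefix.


Given: CIDR prefix /13
Host bits = 32 - 13 = 19
Total addresses = 2^19 = 524288

524288


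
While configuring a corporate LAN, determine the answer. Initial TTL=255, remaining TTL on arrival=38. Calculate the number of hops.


Given: initial TTL = 255, received TTL = 38
Hops = initial TTL - received TTL
Hops = 255 - 38 = 217

217


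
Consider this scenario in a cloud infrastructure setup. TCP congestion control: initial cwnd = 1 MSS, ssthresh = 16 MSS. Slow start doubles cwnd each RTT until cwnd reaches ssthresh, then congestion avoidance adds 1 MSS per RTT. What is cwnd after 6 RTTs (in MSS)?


RTT 0: cwnd = 1 MSS (initial)
RTT 1: cwnd = 2 MSS (slow start, doubled)
RTT 2: cwnd = 4 MSS (slow start, doubled)
RTT 3: cwnd = 8 MSS (slow start, doubled)
RTT 4: cwnd = 16 MSS (slow start, doubled)
RTT 5: cwnd = 17 MSS (congestion avoidance, +1)
RTT 6: cwnd = 18 MSS (congestion avoidance, +1)

18


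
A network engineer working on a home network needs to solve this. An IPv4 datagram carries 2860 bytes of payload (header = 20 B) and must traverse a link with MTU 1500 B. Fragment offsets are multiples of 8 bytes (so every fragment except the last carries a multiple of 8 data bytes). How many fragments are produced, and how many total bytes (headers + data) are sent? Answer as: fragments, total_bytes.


Max data per non-final fragment = floor((MTU - header)/8)*8 = floor((1500 - 20)/8)*8 = floor(1480/8)*8 = 1480 B
Final fragment needs no 8-byte alignment: it can carry up to MTU - header = 1480 B
Non-final fragments needed = ceil((payload - 1480) / 1480) = ceil(1380/1480) = ceil(0.9324) = 1
Number of fragments = 1 + 1 = 2
Fragment sizes (data): 1 * 1480 B + 1380 B (last, 1380 <= 1480 OK)
Total bytes sent = payload + n_frags * header = 2860 + 2*20 = 2860 + 40 = 2900 B

2, 2900


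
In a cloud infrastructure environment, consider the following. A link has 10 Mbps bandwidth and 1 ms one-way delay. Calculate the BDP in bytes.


Given: bandwidth = 10 Mbps, delay = 1 ms
BDP in bits = 10 * 10^6 * 1 / 1000
BDP in bits = 10000
BDP in bytes = 10000 / 8 = 1250

1250


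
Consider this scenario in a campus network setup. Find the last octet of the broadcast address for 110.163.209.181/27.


Given: IP = 110.163.209.181, prefix = /27
Host bits = 32 - 27 = 5
Network last octet = 181 AND mask = 160
Host part size = 2^5 - 1 = 31
Broadcast last octet = 160 OR 31 = 191

191


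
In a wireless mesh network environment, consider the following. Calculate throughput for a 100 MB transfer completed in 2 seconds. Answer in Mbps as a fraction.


Given: file = 100 MB, time = 2 s
File in Mb = 100 * 8 = 800 Mb
Throughput = 800 / 2 Mbps
Throughput = 400 Mbps

400


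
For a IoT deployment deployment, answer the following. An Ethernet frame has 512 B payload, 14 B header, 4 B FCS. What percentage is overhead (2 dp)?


Given: payload = 512 B, header = 14 B, trailer = 4 B
Overhead bytes = header + trailer = 14 + 4 = 18
Total frame = payload + overhead = 512 + 18 = 530
Overhead % = 18 / 530 * 100 = 3.3962% -> 3.40% (2 dp)

3.40


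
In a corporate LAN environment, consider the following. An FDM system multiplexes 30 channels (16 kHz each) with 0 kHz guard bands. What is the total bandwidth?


Given: 30 channels, 16 kHz each, guard = 0 kHz
Channel bandwidth = 30 * 16 = 480 kHz
Guard bands = 29 gaps * 0 kHz = 0 kHz
Total = 480 + 0 = 480 kHz

480


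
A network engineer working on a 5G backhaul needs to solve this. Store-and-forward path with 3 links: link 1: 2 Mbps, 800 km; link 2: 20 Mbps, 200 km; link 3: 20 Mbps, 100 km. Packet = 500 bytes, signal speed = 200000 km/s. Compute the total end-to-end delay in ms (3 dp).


Packet = 500 bytes = 4000 bits. Store-and-forward: sum (t_trans + t_prop) per link.
Link 1: t_trans = 4000/(2*10^6) s = 2.0000 ms; t_prop = 800/200000 s = 4.0000 ms; subtotal = 6.0000 ms
Link 2: t_trans = 4000/(20*10^6) s = 0.2000 ms; t_prop = 200/200000 s = 1.0000 ms; subtotal = 1.2000 ms
Link 3: t_trans = 4000/(20*10^6) s = 0.2000 ms; t_prop = 100/200000 s = 0.5000 ms; subtotal = 0.7000 ms
End-to-end = 6.0000 + 1.2000 + 0.7000 = 7.9000 ms -> 7.900 ms (3 dp)

7.900


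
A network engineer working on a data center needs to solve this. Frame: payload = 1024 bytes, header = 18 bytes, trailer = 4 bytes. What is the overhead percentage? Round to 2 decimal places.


Given: payload = 1024 B, header = 18 B, trailer = 4 B
Overhead bytes = header + trailer = 18 + 4 = 22
Total frame = payload + overhead = 1024 + 22 = 1046
Overhead % = 22 / 1046 * 100 = 2.1033% -> 2.10% (2 dp)

2.10


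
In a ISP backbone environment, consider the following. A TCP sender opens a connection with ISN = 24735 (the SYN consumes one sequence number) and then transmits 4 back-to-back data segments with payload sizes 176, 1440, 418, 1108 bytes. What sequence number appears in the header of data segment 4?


The SYN occupies sequence number ISN = 24735, so the first data byte is ISN + 1 = 24736.
SEQ of data segment i = (ISN + 1) + sum of payload sizes of segments 1..i-1.
Segment 1: SEQ = 24736, payload = 176 bytes
Segment 2: SEQ = 24912, payload = 1440 bytes
Segment 3: SEQ = 26352, payload = 418 bytes
Segment 4: SEQ = 26770, payload = 1108 bytes
SEQ of segment 4 = 24736 + 176 + 1440 + 418 = 26770

26770


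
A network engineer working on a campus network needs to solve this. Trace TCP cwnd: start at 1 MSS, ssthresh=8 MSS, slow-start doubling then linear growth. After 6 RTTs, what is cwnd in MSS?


RTT 0: cwnd = 1 MSS (initial)
RTT 1: cwnd = 2 MSS (slow start, doubled)
RTT 2: cwnd = 4 MSS (slow start, doubled)
RTT 3: cwnd = 8 MSS (slow start, doubled)
RTT 4: cwnd = 9 MSS (congestion avoidance, +1)
RTT 5: cwnd = 10 MSS (congestion avoidance, +1)
RTT 6: cwnd = 11 MSS (congestion avoidance, +1)

11


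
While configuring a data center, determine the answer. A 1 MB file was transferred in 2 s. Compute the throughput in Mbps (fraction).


Given: file = 1 MB, time = 2 s
File in Mb = 1 * 8 = 8 Mb
Throughput = 8 / 2 Mbps
Throughput = 4 Mbps

4


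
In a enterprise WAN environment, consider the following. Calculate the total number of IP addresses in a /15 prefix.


Given: CIDR prefix /15
Host bits = 32 - 15 = 17
Total addresses = 2^17 = 131072

131072


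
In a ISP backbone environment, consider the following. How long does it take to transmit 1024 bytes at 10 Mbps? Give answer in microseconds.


Given: packet = 1024 bytes, bandwidth = 10 Mbps
Packet in bits = 1024 * 8 = 8192 bits
Bandwidth = 10 * 10^6 = 10000000 bps
Time = 8192 / 10000000 seconds
Time in us = 8192 * 10^6 / 10000000 = 819.2

819.2


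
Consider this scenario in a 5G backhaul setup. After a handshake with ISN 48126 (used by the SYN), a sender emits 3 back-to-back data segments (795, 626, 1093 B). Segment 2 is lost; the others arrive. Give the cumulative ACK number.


SYN uses sequence number 48126; first data byte = ISN + 1 = 48127.
Segment 1: SEQ = 48127, len = 795 B, covers [48127, 48921]
Segment 2: SEQ = 48922, len = 626 B, covers [48922, 49547] [LOST]
Segment 3: SEQ = 49548, len = 1093 B, covers [49548, 50640]
In-order data received: bytes [48127, 48921] (segments 1..1).
Segment 2 missing -> gap begins at byte 48922; later segments buffered out of order.
Cumulative ACK = next expected in-order byte = 48127 + 795 = 48922

48922


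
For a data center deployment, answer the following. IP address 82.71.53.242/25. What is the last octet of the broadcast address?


Given: IP = 82.71.53.242, prefix = /25
Host bits = 32 - 25 = 7
Network last octet = 242 AND mask = 128
Host part size = 2^7 - 1 = 127
Broadcast last octet = 128 OR 127 = 255

255


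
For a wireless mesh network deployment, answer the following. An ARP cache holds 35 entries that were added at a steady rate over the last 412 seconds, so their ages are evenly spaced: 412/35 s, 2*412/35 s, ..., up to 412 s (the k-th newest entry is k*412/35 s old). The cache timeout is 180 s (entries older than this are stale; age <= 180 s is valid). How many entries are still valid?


Ages are k * 412/35 s for k = 1..35 (spacing = 11.7714 s).
Entry k is valid iff k * 412/35 <= 180 iff k <= 35 * 180 / 412 = 15.2913
n_valid = floor(15.2913) = 15
(n_stale = 35 - 15 = 20)

15


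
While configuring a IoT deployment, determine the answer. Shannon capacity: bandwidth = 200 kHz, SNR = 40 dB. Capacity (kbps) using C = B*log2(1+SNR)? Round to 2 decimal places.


Given: B = 200 kHz, SNR = 40 dB
SNR linear = 10^(40/10) = 10000
1 + SNR = 10001
log2(10001) = 13.2878566418
C = 200 * 1000 * 13.2878566418 = 2657571.3284 bps
C = 2657.571328 kbps -> 2657.57 kbps (2 dp)

2657.57


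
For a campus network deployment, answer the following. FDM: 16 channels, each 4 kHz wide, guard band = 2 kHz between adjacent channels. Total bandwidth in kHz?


Given: 16 channels, 4 kHz each, guard = 2 kHz
Channel bandwidth = 16 * 4 = 64 kHz
Guard bands = 15 gaps * 2 kHz = 30 kHz
Total = 64 + 30 = 94 kHz

94


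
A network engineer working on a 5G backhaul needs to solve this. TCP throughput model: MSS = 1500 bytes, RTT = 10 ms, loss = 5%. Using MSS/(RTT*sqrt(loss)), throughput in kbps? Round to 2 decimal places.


Given: MSS = 1500 bytes, RTT = 10 ms, loss = 5%
RTT in seconds = 10 / 1000 = 0.01
Loss rate = 5% = 0.05
sqrt(loss) = sqrt(0.05) = 0.223606797750
Throughput (bytes/s) = 1500 / (0.01 * 0.223606797750) = 670820.3932
Throughput (kbps) = 670820.3932 * 8 / 1000 = 5366.563146 -> 5366.56 kbps (2 dp)

5366.56


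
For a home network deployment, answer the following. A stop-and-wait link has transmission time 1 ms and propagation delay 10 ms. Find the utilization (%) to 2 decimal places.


Given: Ttrans = 1 ms, Tprop = 10 ms
RTT = 2 * Tprop = 2 * 10 = 20 ms
U = Ttrans / (Ttrans + RTT)
U = 1 / (1 + 20)
U = 1 / 21 = 0.047619
U% = 4.76%

4.76


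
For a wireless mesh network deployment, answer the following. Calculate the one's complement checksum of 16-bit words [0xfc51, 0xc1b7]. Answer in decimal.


Given words: [0xfc51, 0xc1b7]
Step 1: Sum all words
Raw sum = 64593 + 49591 = 114184
Step 2: Fold carry: (48648 + 1) = 48649
One's complement = ~48649 & 0xFFFF = 16886

16886


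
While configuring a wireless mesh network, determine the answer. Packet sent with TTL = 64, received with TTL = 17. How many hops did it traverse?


Given: initial TTL = 64, received TTL = 17
Hops = initial TTL - received TTL
Hops = 64 - 17 = 47

47


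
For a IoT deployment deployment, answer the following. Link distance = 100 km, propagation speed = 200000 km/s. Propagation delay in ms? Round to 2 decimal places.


Given: distance = 100 km, speed = 200000 km/s
Delay = distance / speed = 100 / 200000 seconds
Delay in ms = 100 * 1000 / 200000
Delay = 0.5000 ms
Rounded to 2 dp = 0.50 ms

0.50


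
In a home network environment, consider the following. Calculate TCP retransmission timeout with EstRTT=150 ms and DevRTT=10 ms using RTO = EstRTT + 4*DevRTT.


Given: EstRTT = 150 ms, DevRTT = 10 ms
Timeout = EstRTT + 4 * DevRTT
4 * DevRTT = 4 * 10 = 40
Timeout = 150 + 40 = 190 ms

190


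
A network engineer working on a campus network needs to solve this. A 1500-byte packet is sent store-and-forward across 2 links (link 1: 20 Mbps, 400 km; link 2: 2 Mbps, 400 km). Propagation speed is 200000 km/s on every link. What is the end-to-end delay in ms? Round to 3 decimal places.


Packet = 1500 bytes = 12000 bits. Store-and-forward: sum (t_trans + t_prop) per link.
Link 1: t_trans = 12000/(20*10^6) s = 0.6000 ms; t_prop = 400/200000 s = 2.0000 ms; subtotal = 2.6000 ms
Link 2: t_trans = 12000/(2*10^6) s = 6.0000 ms; t_prop = 400/200000 s = 2.0000 ms; subtotal = 8.0000 ms
End-to-end = 2.6000 + 8.0000 = 10.6000 ms -> 10.600 ms (3 dp)

10.600


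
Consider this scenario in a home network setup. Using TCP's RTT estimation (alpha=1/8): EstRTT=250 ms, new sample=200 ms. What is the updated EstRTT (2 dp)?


Given: EstRTT = 250 ms, SampleRTT = 200 ms, alpha = 1/8
New EstRTT = (1 - alpha) * EstRTT + alpha * SampleRTT
(7/8) * 250 = 218.75
(1/8) * 200 = 25
New EstRTT = 218.75 + 25 = 243.75 ms -> 243.75 ms (2 dp)

243.75


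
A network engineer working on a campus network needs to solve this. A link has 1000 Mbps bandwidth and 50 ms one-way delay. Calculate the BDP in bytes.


Given: bandwidth = 1000 Mbps, delay = 50 ms
BDP in bits = 1000 * 10^6 * 50 / 1000
BDP in bits = 50000000
BDP in bytes = 50000000 / 8 = 6250000

6250000


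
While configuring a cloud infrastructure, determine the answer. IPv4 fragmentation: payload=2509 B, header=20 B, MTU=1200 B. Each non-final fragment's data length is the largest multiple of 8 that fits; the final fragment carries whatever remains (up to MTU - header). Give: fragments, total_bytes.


Max data per non-final fragment = floor((MTU - header)/8)*8 = floor((1200 - 20)/8)*8 = floor(1180/8)*8 = 1176 B
Final fragment needs no 8-byte alignment: it can carry up to MTU - header = 1180 B
Non-final fragments needed = ceil((payload - 1180) / 1176) = ceil(1329/1176) = ceil(1.1301) = 2
Number of fragments = 2 + 1 = 3
Fragment sizes (data): 2 * 1176 B + 157 B (last, 157 <= 1180 OK)
Total bytes sent = payload + n_frags * header = 2509 + 3*20 = 2509 + 60 = 2569 B

3, 2569


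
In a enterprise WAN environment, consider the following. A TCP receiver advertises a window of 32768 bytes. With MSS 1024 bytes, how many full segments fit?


Given: RWND = 32768 bytes, MSS = 1024 bytes
Full segments = floor(RWND / MSS)
Full segments = floor(32768 / 1024)
Full segments = floor(32.0) = 32

32


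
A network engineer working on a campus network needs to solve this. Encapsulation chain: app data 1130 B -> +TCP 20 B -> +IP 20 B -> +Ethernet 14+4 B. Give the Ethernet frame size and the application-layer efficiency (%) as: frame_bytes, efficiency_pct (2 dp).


TCP segment = 1130 + 20 = 1150 B
IP packet = 1150 + 20 = 1170 B
Ethernet frame = 1170 + 14 + 4 = 1188 B
Efficiency = app / frame = 1130 / 1188 = 0.951178 = 95.1178% -> 95.12% (2 dp)

1188, 95.12


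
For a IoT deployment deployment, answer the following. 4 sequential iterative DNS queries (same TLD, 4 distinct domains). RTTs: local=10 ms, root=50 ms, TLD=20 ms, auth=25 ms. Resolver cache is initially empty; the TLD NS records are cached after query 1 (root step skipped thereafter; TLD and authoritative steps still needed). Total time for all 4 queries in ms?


Lookup 1 (cold cache): local + root + TLD + auth = 10 + 50 + 20 + 25 = 105 ms
Lookups 2..4 (TLD NS cached -> skip root; new domain -> still ask TLD and auth): local + TLD + auth = 10 + 20 + 25 = 55 ms each
Remaining 3 lookups: 3 * 55 = 165 ms
Total = 105 + 165 = 270 ms

270


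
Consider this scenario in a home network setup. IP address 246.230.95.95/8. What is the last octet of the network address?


Given: IP = 246.230.95.95, prefix = /8
Subnet mask = 255.0.0.0
Last octet of IP: 95
Last octet of mask: 0
Network last octet = 95 AND 0 = 0

0


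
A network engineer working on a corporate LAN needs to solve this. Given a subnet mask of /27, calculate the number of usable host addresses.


Given: subnet mask /27
Host bits = 32 - 27 = 5
Total addresses = 2^5 = 32
Usable hosts = 32 - 2 (network + broadcast) = 30

30


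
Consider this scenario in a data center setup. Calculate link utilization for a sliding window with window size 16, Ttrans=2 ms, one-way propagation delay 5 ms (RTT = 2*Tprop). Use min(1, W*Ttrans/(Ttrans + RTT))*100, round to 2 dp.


Given: W = 16, Ttrans = 2 ms, RTT = 10 ms (= 2 * Tprop, Tprop = 5 ms)
Cycle time = Ttrans + RTT = 2 + 10 = 12 ms (first packet sent until its ACK returns)
W * Ttrans = 16 * 2 = 32 ms of sending per cycle
W * Ttrans / (Ttrans + RTT) = 32 / 12 = 2.666667
U = min(1, 2.666667) = 1.000000
U% = 100.00%

100.00


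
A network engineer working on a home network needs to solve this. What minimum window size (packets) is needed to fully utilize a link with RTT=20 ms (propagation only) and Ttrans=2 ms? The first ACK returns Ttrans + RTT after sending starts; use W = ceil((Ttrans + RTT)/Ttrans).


Given: Ttrans = 2 ms, RTT = 20 ms (= 2 * Tprop, Tprop = 10 ms)
Time until first ACK returns = Ttrans + RTT = 2 + 20 = 22 ms
Need W * Ttrans >= Ttrans + RTT  ->  W >= (Ttrans + RTT) / Ttrans
(Ttrans + RTT) / Ttrans = 22 / 2 = 11
W_min = ceil(11) = 11

11


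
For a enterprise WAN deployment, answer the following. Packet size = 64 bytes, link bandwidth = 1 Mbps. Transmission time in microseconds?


Given: packet = 64 bytes, bandwidth = 1 Mbps
Packet in bits = 64 * 8 = 512 bits
Bandwidth = 1 * 10^6 = 1000000 bps
Time = 512 / 1000000 seconds
Time in us = 512 * 10^6 / 1000000 = 512

512


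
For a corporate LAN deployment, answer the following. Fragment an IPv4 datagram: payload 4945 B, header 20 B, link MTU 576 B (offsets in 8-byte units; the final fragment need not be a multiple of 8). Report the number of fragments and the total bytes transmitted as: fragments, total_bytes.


Max data per non-final fragment = floor((MTU - header)/8)*8 = floor((576 - 20)/8)*8 = floor(556/8)*8 = 552 B
Final fragment needs no 8-byte alignment: it can carry up to MTU - header = 556 B
Non-final fragments needed = ceil((payload - 556) / 552) = ceil(4389/552) = ceil(7.9511) = 8
Number of fragments = 8 + 1 = 9
Fragment sizes (data): 8 * 552 B + 529 B (last, 529 <= 556 OK)
Total bytes sent = payload + n_frags * header = 4945 + 9*20 = 4945 + 180 = 5125 B

9, 5125


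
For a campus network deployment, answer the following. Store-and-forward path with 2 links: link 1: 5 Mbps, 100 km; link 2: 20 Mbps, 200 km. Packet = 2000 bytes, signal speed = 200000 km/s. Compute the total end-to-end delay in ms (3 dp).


Packet = 2000 bytes = 16000 bits. Store-and-forward: sum (t_trans + t_prop) per link.
Link 1: t_trans = 16000/(5*10^6) s = 3.2000 ms; t_prop = 100/200000 s = 0.5000 ms; subtotal = 3.7000 ms
Link 2: t_trans = 16000/(20*10^6) s = 0.8000 ms; t_prop = 200/200000 s = 1.0000 ms; subtotal = 1.8000 ms
End-to-end = 3.7000 + 1.8000 = 5.5000 ms -> 5.500 ms (3 dp)

5.500


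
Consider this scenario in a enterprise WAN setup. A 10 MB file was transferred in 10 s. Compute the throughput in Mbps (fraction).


Given: file = 10 MB, time = 10 s
File in Mb = 10 * 8 = 80 Mb
Throughput = 80 / 10 Mbps
Throughput = 8 Mbps

8


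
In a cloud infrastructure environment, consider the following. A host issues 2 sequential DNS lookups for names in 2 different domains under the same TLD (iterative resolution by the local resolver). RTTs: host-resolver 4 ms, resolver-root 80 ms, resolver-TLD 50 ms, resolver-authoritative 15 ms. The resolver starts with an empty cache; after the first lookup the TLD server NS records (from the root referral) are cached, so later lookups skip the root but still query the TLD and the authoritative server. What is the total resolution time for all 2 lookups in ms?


Lookup 1 (cold cache): local + root + TLD + auth = 4 + 80 + 50 + 15 = 149 ms
Lookups 2..2 (TLD NS cached -> skip root; new domain -> still ask TLD and auth): local + TLD + auth = 4 + 50 + 15 = 69 ms each
Remaining 1 lookups: 1 * 69 = 69 ms
Total = 149 + 69 = 218 ms

218


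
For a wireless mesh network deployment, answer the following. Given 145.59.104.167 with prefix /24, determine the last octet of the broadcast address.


Given: IP = 145.59.104.167, prefix = /24
Host bits = 32 - 24 = 8
Network last octet = 167 AND mask = 0
Host part size = 2^8 - 1 = 255
Broadcast last octet = 0 OR 255 = 255

255


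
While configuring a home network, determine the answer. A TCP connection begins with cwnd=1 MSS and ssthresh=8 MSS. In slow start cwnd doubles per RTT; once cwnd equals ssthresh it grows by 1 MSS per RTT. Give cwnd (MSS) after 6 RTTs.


RTT 0: cwnd = 1 MSS (initial)
RTT 1: cwnd = 2 MSS (slow start, doubled)
RTT 2: cwnd = 4 MSS (slow start, doubled)
RTT 3: cwnd = 8 MSS (slow start, doubled)
RTT 4: cwnd = 9 MSS (congestion avoidance, +1)
RTT 5: cwnd = 10 MSS (congestion avoidance, +1)
RTT 6: cwnd = 11 MSS (congestion avoidance, +1)

11


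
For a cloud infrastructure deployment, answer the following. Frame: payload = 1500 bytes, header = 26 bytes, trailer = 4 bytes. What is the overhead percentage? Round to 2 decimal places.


Given: payload = 1500 B, header = 26 B, trailer = 4 B
Overhead bytes = header + trailer = 26 + 4 = 30
Total frame = payload + overhead = 1500 + 30 = 1530
Overhead % = 30 / 1530 * 100 = 1.9608% -> 1.96% (2 dp)

1.96


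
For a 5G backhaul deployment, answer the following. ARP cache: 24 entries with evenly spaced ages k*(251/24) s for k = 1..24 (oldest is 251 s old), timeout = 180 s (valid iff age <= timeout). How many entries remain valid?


Ages are k * 251/24 s for k = 1..24 (spacing = 10.4583 s).
Entry k is valid iff k * 251/24 <= 180 iff k <= 24 * 180 / 251 = 17.2112
n_valid = floor(17.2112) = 17
(n_stale = 24 - 17 = 7)

17


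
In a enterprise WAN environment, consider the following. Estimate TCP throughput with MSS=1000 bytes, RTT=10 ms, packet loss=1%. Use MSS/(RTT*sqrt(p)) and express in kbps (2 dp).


Given: MSS = 1000 bytes, RTT = 10 ms, loss = 1%
RTT in seconds = 10 / 1000 = 0.01
Loss rate = 1% = 0.01
sqrt(loss) = sqrt(0.01) = 0.1
Throughput (bytes/s) = 1000 / (0.01 * 0.1) = 1000000.0000
Throughput (kbps) = 1000000.0000 * 8 / 1000 = 8000.000000 -> 8000.00 kbps (2 dp)

8000.00


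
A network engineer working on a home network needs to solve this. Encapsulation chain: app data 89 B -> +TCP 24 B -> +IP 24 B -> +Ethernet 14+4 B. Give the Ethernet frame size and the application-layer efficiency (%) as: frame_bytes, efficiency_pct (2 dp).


TCP segment = 89 + 24 = 113 B
IP packet = 113 + 24 = 137 B
Ethernet frame = 137 + 14 + 4 = 155 B
Efficiency = app / frame = 89 / 155 = 0.574194 = 57.4194% -> 57.42% (2 dp)

155, 57.42


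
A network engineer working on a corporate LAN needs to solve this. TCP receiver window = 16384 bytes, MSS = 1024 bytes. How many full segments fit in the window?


Given: RWND = 16384 bytes, MSS = 1024 bytes
Full segments = floor(RWND / MSS)
Full segments = floor(16384 / 1024)
Full segments = floor(16.0) = 16

16


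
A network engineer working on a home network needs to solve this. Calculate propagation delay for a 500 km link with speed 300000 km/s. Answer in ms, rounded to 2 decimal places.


Given: distance = 500 km, speed = 300000 km/s
Delay = distance / speed = 500 / 300000 seconds
Delay in ms = 500 * 1000 / 300000
Delay = 1.6667 ms
Rounded to 2 dp = 1.67 ms

1.67


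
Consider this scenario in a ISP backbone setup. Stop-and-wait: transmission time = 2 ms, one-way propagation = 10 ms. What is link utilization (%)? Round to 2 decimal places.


Given: Ttrans = 2 ms, Tprop = 10 ms
RTT = 2 * Tprop = 2 * 10 = 20 ms
U = Ttrans / (Ttrans + RTT)
U = 2 / (2 + 20)
U = 2 / 22 = 0.090909
U% = 9.09%

9.09


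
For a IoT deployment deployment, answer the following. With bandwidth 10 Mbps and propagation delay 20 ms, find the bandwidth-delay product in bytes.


Given: bandwidth = 10 Mbps, delay = 20 ms
BDP in bits = 10 * 10^6 * 20 / 1000
BDP in bits = 200000
BDP in bytes = 200000 / 8 = 25000

25000


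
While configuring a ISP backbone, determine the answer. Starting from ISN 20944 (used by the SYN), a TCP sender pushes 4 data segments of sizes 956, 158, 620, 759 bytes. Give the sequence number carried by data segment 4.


The SYN occupies sequence number ISN = 20944, so the first data byte is ISN + 1 = 20945.
SEQ of data segment i = (ISN + 1) + sum of payload sizes of segments 1..i-1.
Segment 1: SEQ = 20945, payload = 956 bytes
Segment 2: SEQ = 21901, payload = 158 bytes
Segment 3: SEQ = 22059, payload = 620 bytes
Segment 4: SEQ = 22679, payload = 759 bytes
SEQ of segment 4 = 20945 + 956 + 158 + 620 = 22679

22679


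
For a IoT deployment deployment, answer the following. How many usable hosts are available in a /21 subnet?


Given: subnet mask /21
Host bits = 32 - 21 = 11
Total addresses = 2^11 = 2048
Usable hosts = 2048 - 2 (network + broadcast) = 2046

2046


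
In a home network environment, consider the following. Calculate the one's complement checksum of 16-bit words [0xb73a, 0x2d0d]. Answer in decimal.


Given words: [0xb73a, 0x2d0d]
Step 1: Sum all words
Raw sum = 46906 + 11533 = 58439
One's complement = ~58439 & 0xFFFF = 7096

7096


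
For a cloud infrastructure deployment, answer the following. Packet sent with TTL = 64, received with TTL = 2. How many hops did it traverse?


Given: initial TTL = 64, received TTL = 2
Hops = initial TTL - received TTL
Hops = 64 - 2 = 62

62


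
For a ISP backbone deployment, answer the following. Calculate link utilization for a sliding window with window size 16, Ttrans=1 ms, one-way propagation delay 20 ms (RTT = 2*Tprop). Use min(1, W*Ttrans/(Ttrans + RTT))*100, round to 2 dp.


Given: W = 16, Ttrans = 1 ms, RTT = 40 ms (= 2 * Tprop, Tprop = 20 ms)
Cycle time = Ttrans + RTT = 1 + 40 = 41 ms (first packet sent until its ACK returns)
W * Ttrans = 16 * 1 = 16 ms of sending per cycle
W * Ttrans / (Ttrans + RTT) = 16 / 41 = 0.390244
U = min(1, 0.390244) = 0.390244
U% = 39.02%

39.02


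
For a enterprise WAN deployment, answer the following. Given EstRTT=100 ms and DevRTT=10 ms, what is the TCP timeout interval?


Given: EstRTT = 100 ms, DevRTT = 10 ms
Timeout = EstRTT + 4 * DevRTT
4 * DevRTT = 4 * 10 = 40
Timeout = 100 + 40 = 140 ms

140


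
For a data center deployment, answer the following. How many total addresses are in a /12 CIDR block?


Given: CIDR prefix /12
Host bits = 32 - 12 = 20
Total addresses = 2^20 = 1048576

1048576


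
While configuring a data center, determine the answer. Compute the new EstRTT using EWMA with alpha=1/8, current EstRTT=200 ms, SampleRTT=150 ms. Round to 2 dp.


Given: EstRTT = 200 ms, SampleRTT = 150 ms, alpha = 1/8
New EstRTT = (1 - alpha) * EstRTT + alpha * SampleRTT
(7/8) * 200 = 175
(1/8) * 150 = 18.75
New EstRTT = 175 + 18.75 = 193.75 ms -> 193.75 ms (2 dp)

193.75


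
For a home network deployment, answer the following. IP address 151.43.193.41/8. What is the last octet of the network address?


Given: IP = 151.43.193.41, prefix = /8
Subnet mask = 255.0.0.0
Last octet of IP: 41
Last octet of mask: 0
Network last octet = 41 AND 0 = 0

0


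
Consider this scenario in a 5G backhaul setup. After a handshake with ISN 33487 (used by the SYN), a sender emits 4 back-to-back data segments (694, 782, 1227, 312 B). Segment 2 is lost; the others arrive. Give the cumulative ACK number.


SYN uses sequence number 33487; first data byte = ISN + 1 = 33488.
Segment 1: SEQ = 33488, len = 694 B, covers [33488, 34181]
Segment 2: SEQ = 34182, len = 782 B, covers [34182, 34963] [LOST]
Segment 3: SEQ = 34964, len = 1227 B, covers [34964, 36190]
Segment 4: SEQ = 36191, len = 312 B, covers [36191, 36502]
In-order data received: bytes [33488, 34181] (segments 1..1).
Segment 2 missing -> gap begins at byte 34182; later segments buffered out of order.
Cumulative ACK = next expected in-order byte = 33488 + 694 = 34182

34182


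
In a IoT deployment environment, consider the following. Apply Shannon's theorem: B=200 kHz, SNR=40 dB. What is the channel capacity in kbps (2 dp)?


Given: B = 200 kHz, SNR = 40 dB
SNR linear = 10^(40/10) = 10000
1 + SNR = 10001
log2(10001) = 13.2878566418
C = 200 * 1000 * 13.2878566418 = 2657571.3284 bps
C = 2657.571328 kbps -> 2657.57 kbps (2 dp)

2657.57


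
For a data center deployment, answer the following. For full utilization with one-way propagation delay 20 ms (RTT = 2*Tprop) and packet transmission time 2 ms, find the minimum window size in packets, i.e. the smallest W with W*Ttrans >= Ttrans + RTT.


Given: Ttrans = 2 ms, RTT = 40 ms (= 2 * Tprop, Tprop = 20 ms)
Time until first ACK returns = Ttrans + RTT = 2 + 40 = 42 ms
Need W * Ttrans >= Ttrans + RTT  ->  W >= (Ttrans + RTT) / Ttrans
(Ttrans + RTT) / Ttrans = 42 / 2 = 21
W_min = ceil(21) = 21

21


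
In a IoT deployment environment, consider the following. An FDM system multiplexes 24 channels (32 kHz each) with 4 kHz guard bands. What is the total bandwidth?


Given: 24 channels, 32 kHz each, guard = 4 kHz
Channel bandwidth = 24 * 32 = 768 kHz
Guard bands = 23 gaps * 4 kHz = 92 kHz
Total = 768 + 92 = 860 kHz

860


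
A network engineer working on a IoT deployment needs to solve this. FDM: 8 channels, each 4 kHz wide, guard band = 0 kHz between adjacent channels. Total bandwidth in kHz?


Given: 8 channels, 4 kHz each, guard = 0 kHz
Channel bandwidth = 8 * 4 = 32 kHz
Guard bands = 7 gaps * 0 kHz = 0 kHz
Total = 32 + 0 = 32 kHz

32


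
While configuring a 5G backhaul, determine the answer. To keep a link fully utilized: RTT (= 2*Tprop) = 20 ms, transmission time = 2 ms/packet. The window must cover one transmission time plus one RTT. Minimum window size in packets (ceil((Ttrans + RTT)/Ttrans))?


Given: Ttrans = 2 ms, RTT = 20 ms (= 2 * Tprop, Tprop = 10 ms)
Time until first ACK returns = Ttrans + RTT = 2 + 20 = 22 ms
Need W * Ttrans >= Ttrans + RTT  ->  W >= (Ttrans + RTT) / Ttrans
(Ttrans + RTT) / Ttrans = 22 / 2 = 11
W_min = ceil(11) = 11

11


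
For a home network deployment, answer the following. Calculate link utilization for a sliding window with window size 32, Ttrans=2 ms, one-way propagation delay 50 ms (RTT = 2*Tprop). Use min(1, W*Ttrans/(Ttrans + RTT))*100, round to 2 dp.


Given: W = 32, Ttrans = 2 ms, RTT = 100 ms (= 2 * Tprop, Tprop = 50 ms)
Cycle time = Ttrans + RTT = 2 + 100 = 102 ms (first packet sent until its ACK returns)
W * Ttrans = 32 * 2 = 64 ms of sending per cycle
W * Ttrans / (Ttrans + RTT) = 64 / 102 = 0.627451
U = min(1, 0.627451) = 0.627451
U% = 62.75%

62.75


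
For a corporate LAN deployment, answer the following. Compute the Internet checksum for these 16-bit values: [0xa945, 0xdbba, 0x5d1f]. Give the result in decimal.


Given words: [0xa945, 0xdbba, 0x5d1f]
Step 1: Sum all words
Raw sum = 43333 + 56250 + 23839 = 123422
Step 2: Fold carry: (57886 + 1) = 57887
One's complement = ~57887 & 0xFFFF = 7648

7648


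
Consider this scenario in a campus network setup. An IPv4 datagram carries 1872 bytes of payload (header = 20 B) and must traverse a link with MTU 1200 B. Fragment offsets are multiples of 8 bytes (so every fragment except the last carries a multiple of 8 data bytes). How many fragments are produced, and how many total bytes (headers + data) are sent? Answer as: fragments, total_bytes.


Max data per non-final fragment = floor((MTU - header)/8)*8 = floor((1200 - 20)/8)*8 = floor(1180/8)*8 = 1176 B
Final fragment needs no 8-byte alignment: it can carry up to MTU - header = 1180 B
Non-final fragments needed = ceil((payload - 1180) / 1176) = ceil(692/1176) = ceil(0.5884) = 1
Number of fragments = 1 + 1 = 2
Fragment sizes (data): 1 * 1176 B + 696 B (last, 696 <= 1180 OK)
Total bytes sent = payload + n_frags * header = 1872 + 2*20 = 1872 + 40 = 1912 B

2, 1912


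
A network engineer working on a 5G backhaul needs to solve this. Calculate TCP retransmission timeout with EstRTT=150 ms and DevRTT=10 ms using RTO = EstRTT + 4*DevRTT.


Given: EstRTT = 150 ms, DevRTT = 10 ms
Timeout = EstRTT + 4 * DevRTT
4 * DevRTT = 4 * 10 = 40
Timeout = 150 + 40 = 190 ms

190


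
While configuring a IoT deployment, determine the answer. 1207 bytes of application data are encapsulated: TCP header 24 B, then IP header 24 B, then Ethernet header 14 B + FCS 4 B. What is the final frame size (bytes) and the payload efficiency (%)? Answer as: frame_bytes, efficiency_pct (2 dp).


TCP segment = 1207 + 24 = 1231 B
IP packet = 1231 + 24 = 1255 B
Ethernet frame = 1255 + 14 + 4 = 1273 B
Efficiency = app / frame = 1207 / 1273 = 0.948154 = 94.8154% -> 94.82% (2 dp)

1273, 94.82


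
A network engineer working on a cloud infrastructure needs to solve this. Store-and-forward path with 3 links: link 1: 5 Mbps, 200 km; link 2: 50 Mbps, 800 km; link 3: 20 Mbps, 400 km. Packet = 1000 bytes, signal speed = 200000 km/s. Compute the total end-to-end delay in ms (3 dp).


Packet = 1000 bytes = 8000 bits. Store-and-forward: sum (t_trans + t_prop) per link.
Link 1: t_trans = 8000/(5*10^6) s = 1.6000 ms; t_prop = 200/200000 s = 1.0000 ms; subtotal = 2.6000 ms
Link 2: t_trans = 8000/(50*10^6) s = 0.1600 ms; t_prop = 800/200000 s = 4.0000 ms; subtotal = 4.1600 ms
Link 3: t_trans = 8000/(20*10^6) s = 0.4000 ms; t_prop = 400/200000 s = 2.0000 ms; subtotal = 2.4000 ms
End-to-end = 2.6000 + 4.1600 + 2.4000 = 9.1600 ms -> 9.160 ms (3 dp)

9.160


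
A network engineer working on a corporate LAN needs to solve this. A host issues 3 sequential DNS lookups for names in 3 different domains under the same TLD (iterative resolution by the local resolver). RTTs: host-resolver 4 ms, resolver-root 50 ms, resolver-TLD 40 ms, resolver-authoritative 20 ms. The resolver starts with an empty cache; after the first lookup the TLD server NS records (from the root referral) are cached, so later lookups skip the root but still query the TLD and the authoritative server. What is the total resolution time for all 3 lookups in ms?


Lookup 1 (cold cache): local + root + TLD + auth = 4 + 50 + 40 + 20 = 114 ms
Lookups 2..3 (TLD NS cached -> skip root; new domain -> still ask TLD and auth): local + TLD + auth = 4 + 40 + 20 = 64 ms each
Remaining 2 lookups: 2 * 64 = 128 ms
Total = 114 + 128 = 242 ms

242


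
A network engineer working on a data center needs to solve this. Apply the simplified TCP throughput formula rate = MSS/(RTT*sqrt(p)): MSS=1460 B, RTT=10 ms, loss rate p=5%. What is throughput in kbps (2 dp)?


Given: MSS = 1460 bytes, RTT = 10 ms, loss = 5%
RTT in seconds = 10 / 1000 = 0.01
Loss rate = 5% = 0.05
sqrt(loss) = sqrt(0.05) = 0.223606797750
Throughput (bytes/s) = 1460 / (0.01 * 0.223606797750) = 652931.8494
Throughput (kbps) = 652931.8494 * 8 / 1000 = 5223.454795 -> 5223.45 kbps (2 dp)

5223.45


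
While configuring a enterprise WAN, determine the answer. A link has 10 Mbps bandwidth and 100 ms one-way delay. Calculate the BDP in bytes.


Given: bandwidth = 10 Mbps, delay = 100 ms
BDP in bits = 10 * 10^6 * 100 / 1000
BDP in bits = 1000000
BDP in bytes = 1000000 / 8 = 125000

125000


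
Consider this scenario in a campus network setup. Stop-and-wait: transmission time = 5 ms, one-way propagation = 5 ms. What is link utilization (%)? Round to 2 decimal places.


Given: Ttrans = 5 ms, Tprop = 5 ms
RTT = 2 * Tprop = 2 * 5 = 10 ms
U = Ttrans / (Ttrans + RTT)
U = 5 / (5 + 10)
U = 5 / 15 = 0.333333
U% = 33.33%

33.33


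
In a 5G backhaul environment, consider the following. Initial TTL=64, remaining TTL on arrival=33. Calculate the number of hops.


Given: initial TTL = 64, received TTL = 33
Hops = initial TTL - received TTL
Hops = 64 - 33 = 31

31


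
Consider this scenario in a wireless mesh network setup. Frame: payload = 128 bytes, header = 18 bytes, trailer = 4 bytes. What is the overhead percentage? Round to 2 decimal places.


Given: payload = 128 B, header = 18 B, trailer = 4 B
Overhead bytes = header + trailer = 18 + 4 = 22
Total frame = payload + overhead = 128 + 22 = 150
Overhead % = 22 / 150 * 100 = 14.6667% -> 14.67% (2 dp)

14.67


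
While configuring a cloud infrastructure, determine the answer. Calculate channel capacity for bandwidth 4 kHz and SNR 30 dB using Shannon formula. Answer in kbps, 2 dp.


Given: B = 4 kHz, SNR = 30 dB
SNR linear = 10^(30/10) = 1000
1 + SNR = 1001
log2(1001) = 9.9672262588
C = 4 * 1000 * 9.9672262588 = 39868.9050 bps
C = 39.868905 kbps -> 39.87 kbps (2 dp)

39.87
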